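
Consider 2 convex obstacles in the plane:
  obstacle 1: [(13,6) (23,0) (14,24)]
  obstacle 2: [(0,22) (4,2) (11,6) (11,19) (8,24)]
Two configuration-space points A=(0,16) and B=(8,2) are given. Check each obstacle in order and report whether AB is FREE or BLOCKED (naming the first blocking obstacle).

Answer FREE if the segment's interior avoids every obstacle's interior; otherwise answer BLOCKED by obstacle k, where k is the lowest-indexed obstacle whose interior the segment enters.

Obstacle 1 [(13,6) (23,0) (14,24)]:
  edge (13,6)–(23,0): clear
  edge (23,0)–(14,24): clear
  edge (14,24)–(13,6): clear
  midpoint (4,9) outside
  → clear
Obstacle 2 [(0,22) (4,2) (11,6) (11,19) (8,24)]:
  edge (0,22)–(4,2): crosses AB
  edge (4,2)–(11,6): crosses AB
  edge (11,6)–(11,19): clear
  edge (11,19)–(8,24): clear
  edge (8,24)–(0,22): clear
  → BLOCKED

BLOCKED by obstacle 2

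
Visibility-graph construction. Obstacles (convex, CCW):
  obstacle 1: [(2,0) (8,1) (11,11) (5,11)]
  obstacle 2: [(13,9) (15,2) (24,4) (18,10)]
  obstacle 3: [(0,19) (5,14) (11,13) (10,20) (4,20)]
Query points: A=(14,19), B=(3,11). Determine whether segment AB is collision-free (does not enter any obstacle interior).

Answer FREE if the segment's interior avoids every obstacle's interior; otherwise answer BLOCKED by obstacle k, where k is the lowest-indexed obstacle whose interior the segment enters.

Obstacle 1 [(2,0) (8,1) (11,11) (5,11)]:
  edge (2,0)–(8,1): clear
  edge (8,1)–(11,11): clear
  edge (11,11)–(5,11): clear
  edge (5,11)–(2,0): clear
  midpoint (17/2,15) outside
  → clear
Obstacle 2 [(13,9) (15,2) (24,4) (18,10)]:
  edge (13,9)–(15,2): clear
  edge (15,2)–(24,4): clear
  edge (24,4)–(18,10): clear
  edge (18,10)–(13,9): clear
  midpoint (17/2,15) outside
  → clear
Obstacle 3 [(0,19) (5,14) (11,13) (10,20) (4,20)]:
  edge (0,19)–(5,14): clear
  edge (5,14)–(11,13): crosses AB
  edge (11,13)–(10,20): crosses AB
  edge (10,20)–(4,20): clear
  edge (4,20)–(0,19): clear
  → BLOCKED

BLOCKED by obstacle 3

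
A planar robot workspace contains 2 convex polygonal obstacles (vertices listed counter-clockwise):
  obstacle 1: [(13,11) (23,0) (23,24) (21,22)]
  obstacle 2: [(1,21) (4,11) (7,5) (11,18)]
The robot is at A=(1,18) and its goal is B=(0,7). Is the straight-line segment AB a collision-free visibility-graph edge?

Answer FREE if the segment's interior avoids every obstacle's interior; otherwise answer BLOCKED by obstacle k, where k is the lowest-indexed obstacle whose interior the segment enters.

Obstacle 1 [(13,11) (23,0) (23,24) (21,22)]:
  edge (13,11)–(23,0): clear
  edge (23,0)–(23,24): clear
  edge (23,24)–(21,22): clear
  edge (21,22)–(13,11): clear
  midpoint (1/2,25/2) outside
  → clear
Obstacle 2 [(1,21) (4,11) (7,5) (11,18)]:
  edge (1,21)–(4,11): clear
  edge (4,11)–(7,5): clear
  edge (7,5)–(11,18): clear
  edge (11,18)–(1,21): clear
  midpoint (1/2,25/2) outside
  → clear

FREE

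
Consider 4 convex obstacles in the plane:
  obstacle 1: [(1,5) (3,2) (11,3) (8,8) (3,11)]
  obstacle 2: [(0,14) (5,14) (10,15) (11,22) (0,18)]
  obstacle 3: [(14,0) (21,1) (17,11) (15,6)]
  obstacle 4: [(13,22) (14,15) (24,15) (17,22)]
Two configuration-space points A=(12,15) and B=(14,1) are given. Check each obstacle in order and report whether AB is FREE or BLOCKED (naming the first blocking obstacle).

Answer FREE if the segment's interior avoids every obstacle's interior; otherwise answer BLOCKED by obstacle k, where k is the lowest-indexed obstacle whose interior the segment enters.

FREE

Obstacle 1 [(1,5) (3,2) (11,3) (8,8) (3,11)]:
  edge (1,5)–(3,2): clear
  edge (3,2)–(11,3): clear
  edge (11,3)–(8,8): clear
  edge (8,8)–(3,11): clear
  edge (3,11)–(1,5): clear
  midpoint (13,8) outside
  → clear
Obstacle 2 [(0,14) (5,14) (10,15) (11,22) (0,18)]:
  edge (0,14)–(5,14): clear
  edge (5,14)–(10,15): clear
  edge (10,15)–(11,22): clear
  edge (11,22)–(0,18): clear
  edge (0,18)–(0,14): clear
  midpoint (13,8) outside
  → clear
Obstacle 3 [(14,0) (21,1) (17,11) (15,6)]:
  edge (14,0)–(21,1): clear
  edge (21,1)–(17,11): clear
  edge (17,11)–(15,6): clear
  edge (15,6)–(14,0): clear
  midpoint (13,8) outside
  → clear
Obstacle 4 [(13,22) (14,15) (24,15) (17,22)]:
  edge (13,22)–(14,15): clear
  edge (14,15)–(24,15): clear
  edge (24,15)–(17,22): clear
  edge (17,22)–(13,22): clear
  midpoint (13,8) outside
  → clear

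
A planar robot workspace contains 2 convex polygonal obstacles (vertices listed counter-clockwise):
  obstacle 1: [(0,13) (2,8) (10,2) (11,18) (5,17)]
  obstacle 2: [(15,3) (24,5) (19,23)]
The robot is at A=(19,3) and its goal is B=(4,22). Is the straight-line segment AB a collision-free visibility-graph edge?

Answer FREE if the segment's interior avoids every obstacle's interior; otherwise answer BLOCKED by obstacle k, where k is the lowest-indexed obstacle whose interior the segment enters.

BLOCKED by obstacle 1

Obstacle 1 [(0,13) (2,8) (10,2) (11,18) (5,17)]:
  edge (0,13)–(2,8): clear
  edge (2,8)–(10,2): clear
  edge (10,2)–(11,18): crosses AB
  edge (11,18)–(5,17): crosses AB
  edge (5,17)–(0,13): clear
  → BLOCKED
Obstacle 2 [(15,3) (24,5) (19,23)]:
  edge (15,3)–(24,5): crosses AB
  edge (24,5)–(19,23): clear
  edge (19,23)–(15,3): crosses AB
  → BLOCKED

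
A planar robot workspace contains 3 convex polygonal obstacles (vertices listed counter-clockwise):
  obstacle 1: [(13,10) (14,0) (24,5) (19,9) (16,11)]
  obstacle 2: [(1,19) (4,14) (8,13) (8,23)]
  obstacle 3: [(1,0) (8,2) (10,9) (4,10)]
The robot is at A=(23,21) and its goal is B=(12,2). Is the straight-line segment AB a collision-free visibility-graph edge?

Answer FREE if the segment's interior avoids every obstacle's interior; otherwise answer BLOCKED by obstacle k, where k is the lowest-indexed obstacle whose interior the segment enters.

BLOCKED by obstacle 1

Obstacle 1 [(13,10) (14,0) (24,5) (19,9) (16,11)]:
  edge (13,10)–(14,0): crosses AB
  edge (14,0)–(24,5): clear
  edge (24,5)–(19,9): clear
  edge (19,9)–(16,11): crosses AB
  edge (16,11)–(13,10): clear
  → BLOCKED
Obstacle 2 [(1,19) (4,14) (8,13) (8,23)]:
  edge (1,19)–(4,14): clear
  edge (4,14)–(8,13): clear
  edge (8,13)–(8,23): clear
  edge (8,23)–(1,19): clear
  midpoint (35/2,23/2) outside
  → clear
Obstacle 3 [(1,0) (8,2) (10,9) (4,10)]:
  edge (1,0)–(8,2): clear
  edge (8,2)–(10,9): clear
  edge (10,9)–(4,10): clear
  edge (4,10)–(1,0): clear
  midpoint (35/2,23/2) outside
  → clear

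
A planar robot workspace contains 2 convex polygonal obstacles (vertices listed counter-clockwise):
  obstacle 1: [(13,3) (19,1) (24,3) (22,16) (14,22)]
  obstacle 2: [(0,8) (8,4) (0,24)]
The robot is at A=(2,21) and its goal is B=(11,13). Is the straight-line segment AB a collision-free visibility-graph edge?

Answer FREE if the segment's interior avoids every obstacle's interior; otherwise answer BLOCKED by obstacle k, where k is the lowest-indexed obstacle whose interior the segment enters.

Obstacle 1 [(13,3) (19,1) (24,3) (22,16) (14,22)]:
  edge (13,3)–(19,1): clear
  edge (19,1)–(24,3): clear
  edge (24,3)–(22,16): clear
  edge (22,16)–(14,22): clear
  edge (14,22)–(13,3): clear
  midpoint (13/2,17) outside
  → clear
Obstacle 2 [(0,8) (8,4) (0,24)]:
  edge (0,8)–(8,4): clear
  edge (8,4)–(0,24): clear
  edge (0,24)–(0,8): clear
  midpoint (13/2,17) outside
  → clear

FREE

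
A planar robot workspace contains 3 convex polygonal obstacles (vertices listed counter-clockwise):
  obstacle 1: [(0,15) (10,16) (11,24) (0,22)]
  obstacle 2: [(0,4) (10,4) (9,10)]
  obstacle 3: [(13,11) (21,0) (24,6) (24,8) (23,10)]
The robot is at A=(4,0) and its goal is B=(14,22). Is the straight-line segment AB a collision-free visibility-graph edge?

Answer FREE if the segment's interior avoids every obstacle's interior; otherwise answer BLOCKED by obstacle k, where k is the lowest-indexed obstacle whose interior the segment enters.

Obstacle 1 [(0,15) (10,16) (11,24) (0,22)]:
  edge (0,15)–(10,16): clear
  edge (10,16)–(11,24): clear
  edge (11,24)–(0,22): clear
  edge (0,22)–(0,15): clear
  midpoint (9,11) outside
  → clear
Obstacle 2 [(0,4) (10,4) (9,10)]:
  edge (0,4)–(10,4): crosses AB
  edge (10,4)–(9,10): clear
  edge (9,10)–(0,4): crosses AB
  → BLOCKED
Obstacle 3 [(13,11) (21,0) (24,6) (24,8) (23,10)]:
  edge (13,11)–(21,0): clear
  edge (21,0)–(24,6): clear
  edge (24,6)–(24,8): clear
  edge (24,8)–(23,10): clear
  edge (23,10)–(13,11): clear
  midpoint (9,11) outside
  → clear

BLOCKED by obstacle 2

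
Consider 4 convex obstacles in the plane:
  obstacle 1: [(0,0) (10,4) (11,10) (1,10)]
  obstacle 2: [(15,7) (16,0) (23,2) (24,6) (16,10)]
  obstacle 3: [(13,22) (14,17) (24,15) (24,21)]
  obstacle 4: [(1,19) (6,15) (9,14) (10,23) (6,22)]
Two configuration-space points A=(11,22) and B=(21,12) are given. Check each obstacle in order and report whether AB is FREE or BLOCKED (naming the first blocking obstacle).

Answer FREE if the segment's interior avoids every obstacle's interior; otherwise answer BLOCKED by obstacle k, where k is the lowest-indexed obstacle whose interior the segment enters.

Obstacle 1 [(0,0) (10,4) (11,10) (1,10)]:
  edge (0,0)–(10,4): clear
  edge (10,4)–(11,10): clear
  edge (11,10)–(1,10): clear
  edge (1,10)–(0,0): clear
  midpoint (16,17) outside
  → clear
Obstacle 2 [(15,7) (16,0) (23,2) (24,6) (16,10)]:
  edge (15,7)–(16,0): clear
  edge (16,0)–(23,2): clear
  edge (23,2)–(24,6): clear
  edge (24,6)–(16,10): clear
  edge (16,10)–(15,7): clear
  midpoint (16,17) outside
  → clear
Obstacle 3 [(13,22) (14,17) (24,15) (24,21)]:
  edge (13,22)–(14,17): crosses AB
  edge (14,17)–(24,15): crosses AB
  edge (24,15)–(24,21): clear
  edge (24,21)–(13,22): clear
  → BLOCKED
Obstacle 4 [(1,19) (6,15) (9,14) (10,23) (6,22)]:
  edge (1,19)–(6,15): clear
  edge (6,15)–(9,14): clear
  edge (9,14)–(10,23): clear
  edge (10,23)–(6,22): clear
  edge (6,22)–(1,19): clear
  midpoint (16,17) outside
  → clear

BLOCKED by obstacle 3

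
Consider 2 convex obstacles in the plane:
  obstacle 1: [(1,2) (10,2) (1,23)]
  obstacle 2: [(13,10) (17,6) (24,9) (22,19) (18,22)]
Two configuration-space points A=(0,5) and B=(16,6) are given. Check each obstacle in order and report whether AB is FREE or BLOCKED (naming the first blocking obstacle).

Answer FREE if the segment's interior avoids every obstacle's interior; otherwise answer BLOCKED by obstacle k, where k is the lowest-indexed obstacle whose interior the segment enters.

BLOCKED by obstacle 1

Obstacle 1 [(1,2) (10,2) (1,23)]:
  edge (1,2)–(10,2): clear
  edge (10,2)–(1,23): crosses AB
  edge (1,23)–(1,2): crosses AB
  → BLOCKED
Obstacle 2 [(13,10) (17,6) (24,9) (22,19) (18,22)]:
  edge (13,10)–(17,6): clear
  edge (17,6)–(24,9): clear
  edge (24,9)–(22,19): clear
  edge (22,19)–(18,22): clear
  edge (18,22)–(13,10): clear
  midpoint (8,11/2) outside
  → clear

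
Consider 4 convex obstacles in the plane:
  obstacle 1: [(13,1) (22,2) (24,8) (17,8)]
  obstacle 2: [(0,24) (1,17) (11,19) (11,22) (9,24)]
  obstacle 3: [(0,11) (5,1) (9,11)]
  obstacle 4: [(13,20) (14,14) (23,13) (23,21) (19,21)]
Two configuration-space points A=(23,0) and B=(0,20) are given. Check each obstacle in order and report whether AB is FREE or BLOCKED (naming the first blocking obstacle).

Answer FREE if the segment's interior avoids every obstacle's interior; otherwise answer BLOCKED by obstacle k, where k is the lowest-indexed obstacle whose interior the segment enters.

BLOCKED by obstacle 1

Obstacle 1 [(13,1) (22,2) (24,8) (17,8)]:
  edge (13,1)–(22,2): crosses AB
  edge (22,2)–(24,8): clear
  edge (24,8)–(17,8): clear
  edge (17,8)–(13,1): crosses AB
  → BLOCKED
Obstacle 2 [(0,24) (1,17) (11,19) (11,22) (9,24)]:
  edge (0,24)–(1,17): crosses AB
  edge (1,17)–(11,19): crosses AB
  edge (11,19)–(11,22): clear
  edge (11,22)–(9,24): clear
  edge (9,24)–(0,24): clear
  → BLOCKED
Obstacle 3 [(0,11) (5,1) (9,11)]:
  edge (0,11)–(5,1): clear
  edge (5,1)–(9,11): clear
  edge (9,11)–(0,11): clear
  midpoint (23/2,10) outside
  → clear
Obstacle 4 [(13,20) (14,14) (23,13) (23,21) (19,21)]:
  edge (13,20)–(14,14): clear
  edge (14,14)–(23,13): clear
  edge (23,13)–(23,21): clear
  edge (23,21)–(19,21): clear
  edge (19,21)–(13,20): clear
  midpoint (23/2,10) outside
  → clear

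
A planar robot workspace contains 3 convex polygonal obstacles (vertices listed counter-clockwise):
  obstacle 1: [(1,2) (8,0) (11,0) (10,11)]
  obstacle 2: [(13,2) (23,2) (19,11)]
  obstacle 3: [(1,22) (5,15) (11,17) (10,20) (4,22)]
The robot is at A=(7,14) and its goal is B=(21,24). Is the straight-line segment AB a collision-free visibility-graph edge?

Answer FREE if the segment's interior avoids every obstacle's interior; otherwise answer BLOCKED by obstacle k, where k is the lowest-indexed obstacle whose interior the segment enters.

Obstacle 1 [(1,2) (8,0) (11,0) (10,11)]:
  edge (1,2)–(8,0): clear
  edge (8,0)–(11,0): clear
  edge (11,0)–(10,11): clear
  edge (10,11)–(1,2): clear
  midpoint (14,19) outside
  → clear
Obstacle 2 [(13,2) (23,2) (19,11)]:
  edge (13,2)–(23,2): clear
  edge (23,2)–(19,11): clear
  edge (19,11)–(13,2): clear
  midpoint (14,19) outside
  → clear
Obstacle 3 [(1,22) (5,15) (11,17) (10,20) (4,22)]:
  edge (1,22)–(5,15): clear
  edge (5,15)–(11,17): clear
  edge (11,17)–(10,20): clear
  edge (10,20)–(4,22): clear
  edge (4,22)–(1,22): clear
  midpoint (14,19) outside
  → clear

FREE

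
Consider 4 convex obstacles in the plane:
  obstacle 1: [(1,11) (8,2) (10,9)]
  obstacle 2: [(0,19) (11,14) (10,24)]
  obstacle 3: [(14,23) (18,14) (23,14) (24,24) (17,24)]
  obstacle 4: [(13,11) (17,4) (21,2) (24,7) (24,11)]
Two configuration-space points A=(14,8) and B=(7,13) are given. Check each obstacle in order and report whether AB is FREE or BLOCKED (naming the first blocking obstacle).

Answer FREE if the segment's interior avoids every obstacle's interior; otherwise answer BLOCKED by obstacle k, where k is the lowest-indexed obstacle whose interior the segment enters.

FREE

Obstacle 1 [(1,11) (8,2) (10,9)]:
  edge (1,11)–(8,2): clear
  edge (8,2)–(10,9): clear
  edge (10,9)–(1,11): clear
  midpoint (21/2,21/2) outside
  → clear
Obstacle 2 [(0,19) (11,14) (10,24)]:
  edge (0,19)–(11,14): clear
  edge (11,14)–(10,24): clear
  edge (10,24)–(0,19): clear
  midpoint (21/2,21/2) outside
  → clear
Obstacle 3 [(14,23) (18,14) (23,14) (24,24) (17,24)]:
  edge (14,23)–(18,14): clear
  edge (18,14)–(23,14): clear
  edge (23,14)–(24,24): clear
  edge (24,24)–(17,24): clear
  edge (17,24)–(14,23): clear
  midpoint (21/2,21/2) outside
  → clear
Obstacle 4 [(13,11) (17,4) (21,2) (24,7) (24,11)]:
  edge (13,11)–(17,4): clear
  edge (17,4)–(21,2): clear
  edge (21,2)–(24,7): clear
  edge (24,7)–(24,11): clear
  edge (24,11)–(13,11): clear
  midpoint (21/2,21/2) outside
  → clear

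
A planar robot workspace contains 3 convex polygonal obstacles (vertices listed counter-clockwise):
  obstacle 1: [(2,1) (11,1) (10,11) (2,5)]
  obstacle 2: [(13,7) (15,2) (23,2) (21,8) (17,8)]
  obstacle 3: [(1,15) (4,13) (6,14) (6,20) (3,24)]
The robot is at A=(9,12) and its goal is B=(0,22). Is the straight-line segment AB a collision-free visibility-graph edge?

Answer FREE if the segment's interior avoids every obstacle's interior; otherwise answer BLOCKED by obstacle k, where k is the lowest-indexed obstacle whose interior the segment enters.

BLOCKED by obstacle 3

Obstacle 1 [(2,1) (11,1) (10,11) (2,5)]:
  edge (2,1)–(11,1): clear
  edge (11,1)–(10,11): clear
  edge (10,11)–(2,5): clear
  edge (2,5)–(2,1): clear
  midpoint (9/2,17) outside
  → clear
Obstacle 2 [(13,7) (15,2) (23,2) (21,8) (17,8)]:
  edge (13,7)–(15,2): clear
  edge (15,2)–(23,2): clear
  edge (23,2)–(21,8): clear
  edge (21,8)–(17,8): clear
  edge (17,8)–(13,7): clear
  midpoint (9/2,17) outside
  → clear
Obstacle 3 [(1,15) (4,13) (6,14) (6,20) (3,24)]:
  edge (1,15)–(4,13): clear
  edge (4,13)–(6,14): clear
  edge (6,14)–(6,20): crosses AB
  edge (6,20)–(3,24): clear
  edge (3,24)–(1,15): crosses AB
  → BLOCKED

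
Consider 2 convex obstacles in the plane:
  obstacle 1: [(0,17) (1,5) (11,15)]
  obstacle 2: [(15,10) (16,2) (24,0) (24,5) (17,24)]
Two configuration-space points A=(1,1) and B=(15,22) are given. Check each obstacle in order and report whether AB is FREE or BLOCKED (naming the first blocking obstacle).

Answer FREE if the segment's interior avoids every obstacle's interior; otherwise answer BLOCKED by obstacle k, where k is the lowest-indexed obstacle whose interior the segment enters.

BLOCKED by obstacle 1

Obstacle 1 [(0,17) (1,5) (11,15)]:
  edge (0,17)–(1,5): clear
  edge (1,5)–(11,15): crosses AB
  edge (11,15)–(0,17): crosses AB
  → BLOCKED
Obstacle 2 [(15,10) (16,2) (24,0) (24,5) (17,24)]:
  edge (15,10)–(16,2): clear
  edge (16,2)–(24,0): clear
  edge (24,0)–(24,5): clear
  edge (24,5)–(17,24): clear
  edge (17,24)–(15,10): clear
  midpoint (8,23/2) outside
  → clear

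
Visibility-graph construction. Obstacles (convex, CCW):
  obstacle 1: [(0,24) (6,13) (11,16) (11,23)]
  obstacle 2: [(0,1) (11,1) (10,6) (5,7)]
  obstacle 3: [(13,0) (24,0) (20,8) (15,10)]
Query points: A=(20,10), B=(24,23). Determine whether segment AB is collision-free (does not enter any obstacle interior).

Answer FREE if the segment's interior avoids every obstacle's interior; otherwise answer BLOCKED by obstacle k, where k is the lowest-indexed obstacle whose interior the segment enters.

Obstacle 1 [(0,24) (6,13) (11,16) (11,23)]:
  edge (0,24)–(6,13): clear
  edge (6,13)–(11,16): clear
  edge (11,16)–(11,23): clear
  edge (11,23)–(0,24): clear
  midpoint (22,33/2) outside
  → clear
Obstacle 2 [(0,1) (11,1) (10,6) (5,7)]:
  edge (0,1)–(11,1): clear
  edge (11,1)–(10,6): clear
  edge (10,6)–(5,7): clear
  edge (5,7)–(0,1): clear
  midpoint (22,33/2) outside
  → clear
Obstacle 3 [(13,0) (24,0) (20,8) (15,10)]:
  edge (13,0)–(24,0): clear
  edge (24,0)–(20,8): clear
  edge (20,8)–(15,10): clear
  edge (15,10)–(13,0): clear
  midpoint (22,33/2) outside
  → clear

FREE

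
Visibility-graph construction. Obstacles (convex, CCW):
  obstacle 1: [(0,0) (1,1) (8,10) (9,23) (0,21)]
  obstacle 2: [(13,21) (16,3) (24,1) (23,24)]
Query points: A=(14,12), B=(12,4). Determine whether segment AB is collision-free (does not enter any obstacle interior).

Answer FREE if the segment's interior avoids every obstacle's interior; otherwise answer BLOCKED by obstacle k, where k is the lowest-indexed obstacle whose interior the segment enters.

FREE

Obstacle 1 [(0,0) (1,1) (8,10) (9,23) (0,21)]:
  edge (0,0)–(1,1): clear
  edge (1,1)–(8,10): clear
  edge (8,10)–(9,23): clear
  edge (9,23)–(0,21): clear
  edge (0,21)–(0,0): clear
  midpoint (13,8) outside
  → clear
Obstacle 2 [(13,21) (16,3) (24,1) (23,24)]:
  edge (13,21)–(16,3): clear
  edge (16,3)–(24,1): clear
  edge (24,1)–(23,24): clear
  edge (23,24)–(13,21): clear
  midpoint (13,8) outside
  → clear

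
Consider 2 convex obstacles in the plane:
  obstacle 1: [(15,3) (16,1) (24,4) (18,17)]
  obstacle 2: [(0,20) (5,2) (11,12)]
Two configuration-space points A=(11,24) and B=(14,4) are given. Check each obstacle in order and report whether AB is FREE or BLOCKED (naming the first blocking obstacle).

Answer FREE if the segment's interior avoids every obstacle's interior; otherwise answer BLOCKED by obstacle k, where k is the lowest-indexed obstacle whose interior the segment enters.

FREE

Obstacle 1 [(15,3) (16,1) (24,4) (18,17)]:
  edge (15,3)–(16,1): clear
  edge (16,1)–(24,4): clear
  edge (24,4)–(18,17): clear
  edge (18,17)–(15,3): clear
  midpoint (25/2,14) outside
  → clear
Obstacle 2 [(0,20) (5,2) (11,12)]:
  edge (0,20)–(5,2): clear
  edge (5,2)–(11,12): clear
  edge (11,12)–(0,20): clear
  midpoint (25/2,14) outside
  → clear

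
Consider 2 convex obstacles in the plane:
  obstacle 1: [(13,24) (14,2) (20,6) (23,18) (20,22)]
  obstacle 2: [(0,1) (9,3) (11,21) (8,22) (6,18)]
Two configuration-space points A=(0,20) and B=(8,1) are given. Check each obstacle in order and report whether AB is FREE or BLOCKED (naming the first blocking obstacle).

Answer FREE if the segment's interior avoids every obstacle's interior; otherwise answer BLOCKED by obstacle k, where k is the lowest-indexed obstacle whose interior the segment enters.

Obstacle 1 [(13,24) (14,2) (20,6) (23,18) (20,22)]:
  edge (13,24)–(14,2): clear
  edge (14,2)–(20,6): clear
  edge (20,6)–(23,18): clear
  edge (23,18)–(20,22): clear
  edge (20,22)–(13,24): clear
  midpoint (4,21/2) outside
  → clear
Obstacle 2 [(0,1) (9,3) (11,21) (8,22) (6,18)]:
  edge (0,1)–(9,3): crosses AB
  edge (9,3)–(11,21): clear
  edge (11,21)–(8,22): clear
  edge (8,22)–(6,18): clear
  edge (6,18)–(0,1): crosses AB
  → BLOCKED

BLOCKED by obstacle 2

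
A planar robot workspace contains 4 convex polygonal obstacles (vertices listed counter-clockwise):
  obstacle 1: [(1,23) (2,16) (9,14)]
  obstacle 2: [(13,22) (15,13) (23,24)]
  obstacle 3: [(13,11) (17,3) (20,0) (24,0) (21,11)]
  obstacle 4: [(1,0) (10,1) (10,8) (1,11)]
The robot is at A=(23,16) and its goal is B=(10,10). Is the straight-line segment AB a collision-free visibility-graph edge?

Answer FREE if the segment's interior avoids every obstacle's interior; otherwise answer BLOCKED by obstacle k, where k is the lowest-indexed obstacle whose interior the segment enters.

FREE

Obstacle 1 [(1,23) (2,16) (9,14)]:
  edge (1,23)–(2,16): clear
  edge (2,16)–(9,14): clear
  edge (9,14)–(1,23): clear
  midpoint (33/2,13) outside
  → clear
Obstacle 2 [(13,22) (15,13) (23,24)]:
  edge (13,22)–(15,13): clear
  edge (15,13)–(23,24): clear
  edge (23,24)–(13,22): clear
  midpoint (33/2,13) outside
  → clear
Obstacle 3 [(13,11) (17,3) (20,0) (24,0) (21,11)]:
  edge (13,11)–(17,3): clear
  edge (17,3)–(20,0): clear
  edge (20,0)–(24,0): clear
  edge (24,0)–(21,11): clear
  edge (21,11)–(13,11): clear
  midpoint (33/2,13) outside
  → clear
Obstacle 4 [(1,0) (10,1) (10,8) (1,11)]:
  edge (1,0)–(10,1): clear
  edge (10,1)–(10,8): clear
  edge (10,8)–(1,11): clear
  edge (1,11)–(1,0): clear
  midpoint (33/2,13) outside
  → clear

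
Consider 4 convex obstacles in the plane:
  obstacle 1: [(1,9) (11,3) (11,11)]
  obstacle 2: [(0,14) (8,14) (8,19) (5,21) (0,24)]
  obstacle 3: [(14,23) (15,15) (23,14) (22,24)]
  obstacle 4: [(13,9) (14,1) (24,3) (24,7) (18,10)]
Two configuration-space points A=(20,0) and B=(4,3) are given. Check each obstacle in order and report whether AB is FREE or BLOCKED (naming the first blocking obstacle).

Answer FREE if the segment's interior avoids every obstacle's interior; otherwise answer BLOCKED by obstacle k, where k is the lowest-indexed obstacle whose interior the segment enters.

Obstacle 1 [(1,9) (11,3) (11,11)]:
  edge (1,9)–(11,3): clear
  edge (11,3)–(11,11): clear
  edge (11,11)–(1,9): clear
  midpoint (12,3/2) outside
  → clear
Obstacle 2 [(0,14) (8,14) (8,19) (5,21) (0,24)]:
  edge (0,14)–(8,14): clear
  edge (8,14)–(8,19): clear
  edge (8,19)–(5,21): clear
  edge (5,21)–(0,24): clear
  edge (0,24)–(0,14): clear
  midpoint (12,3/2) outside
  → clear
Obstacle 3 [(14,23) (15,15) (23,14) (22,24)]:
  edge (14,23)–(15,15): clear
  edge (15,15)–(23,14): clear
  edge (23,14)–(22,24): clear
  edge (22,24)–(14,23): clear
  midpoint (12,3/2) outside
  → clear
Obstacle 4 [(13,9) (14,1) (24,3) (24,7) (18,10)]:
  edge (13,9)–(14,1): crosses AB
  edge (14,1)–(24,3): crosses AB
  edge (24,3)–(24,7): clear
  edge (24,7)–(18,10): clear
  edge (18,10)–(13,9): clear
  → BLOCKED

BLOCKED by obstacle 4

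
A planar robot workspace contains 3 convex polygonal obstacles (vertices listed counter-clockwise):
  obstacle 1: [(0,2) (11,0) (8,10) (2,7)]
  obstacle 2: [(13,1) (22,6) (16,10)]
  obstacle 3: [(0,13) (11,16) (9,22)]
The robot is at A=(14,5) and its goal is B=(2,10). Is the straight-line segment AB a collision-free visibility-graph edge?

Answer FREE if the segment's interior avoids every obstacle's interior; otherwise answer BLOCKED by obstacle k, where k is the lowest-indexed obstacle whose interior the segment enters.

Obstacle 1 [(0,2) (11,0) (8,10) (2,7)]:
  edge (0,2)–(11,0): clear
  edge (11,0)–(8,10): crosses AB
  edge (8,10)–(2,7): crosses AB
  edge (2,7)–(0,2): clear
  → BLOCKED
Obstacle 2 [(13,1) (22,6) (16,10)]:
  edge (13,1)–(22,6): clear
  edge (22,6)–(16,10): clear
  edge (16,10)–(13,1): clear
  midpoint (8,15/2) outside
  → clear
Obstacle 3 [(0,13) (11,16) (9,22)]:
  edge (0,13)–(11,16): clear
  edge (11,16)–(9,22): clear
  edge (9,22)–(0,13): clear
  midpoint (8,15/2) outside
  → clear

BLOCKED by obstacle 1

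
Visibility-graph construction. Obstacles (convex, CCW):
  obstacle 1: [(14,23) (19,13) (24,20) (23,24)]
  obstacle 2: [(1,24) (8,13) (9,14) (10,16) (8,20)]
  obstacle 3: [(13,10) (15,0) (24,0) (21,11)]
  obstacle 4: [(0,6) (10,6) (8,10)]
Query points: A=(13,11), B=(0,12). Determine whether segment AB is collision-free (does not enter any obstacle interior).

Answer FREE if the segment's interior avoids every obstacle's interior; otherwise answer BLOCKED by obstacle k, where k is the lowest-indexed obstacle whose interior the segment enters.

Obstacle 1 [(14,23) (19,13) (24,20) (23,24)]:
  edge (14,23)–(19,13): clear
  edge (19,13)–(24,20): clear
  edge (24,20)–(23,24): clear
  edge (23,24)–(14,23): clear
  midpoint (13/2,23/2) outside
  → clear
Obstacle 2 [(1,24) (8,13) (9,14) (10,16) (8,20)]:
  edge (1,24)–(8,13): clear
  edge (8,13)–(9,14): clear
  edge (9,14)–(10,16): clear
  edge (10,16)–(8,20): clear
  edge (8,20)–(1,24): clear
  midpoint (13/2,23/2) outside
  → clear
Obstacle 3 [(13,10) (15,0) (24,0) (21,11)]:
  edge (13,10)–(15,0): clear
  edge (15,0)–(24,0): clear
  edge (24,0)–(21,11): clear
  edge (21,11)–(13,10): clear
  midpoint (13/2,23/2) outside
  → clear
Obstacle 4 [(0,6) (10,6) (8,10)]:
  edge (0,6)–(10,6): clear
  edge (10,6)–(8,10): clear
  edge (8,10)–(0,6): clear
  midpoint (13/2,23/2) outside
  → clear

FREE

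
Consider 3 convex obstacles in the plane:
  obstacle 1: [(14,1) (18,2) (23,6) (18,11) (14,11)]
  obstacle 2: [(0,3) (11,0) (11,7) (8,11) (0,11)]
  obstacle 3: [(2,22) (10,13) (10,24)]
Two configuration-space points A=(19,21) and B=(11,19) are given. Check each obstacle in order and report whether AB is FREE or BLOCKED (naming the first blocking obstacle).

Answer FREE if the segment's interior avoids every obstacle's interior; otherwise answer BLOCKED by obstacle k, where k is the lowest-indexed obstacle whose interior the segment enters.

FREE

Obstacle 1 [(14,1) (18,2) (23,6) (18,11) (14,11)]:
  edge (14,1)–(18,2): clear
  edge (18,2)–(23,6): clear
  edge (23,6)–(18,11): clear
  edge (18,11)–(14,11): clear
  edge (14,11)–(14,1): clear
  midpoint (15,20) outside
  → clear
Obstacle 2 [(0,3) (11,0) (11,7) (8,11) (0,11)]:
  edge (0,3)–(11,0): clear
  edge (11,0)–(11,7): clear
  edge (11,7)–(8,11): clear
  edge (8,11)–(0,11): clear
  edge (0,11)–(0,3): clear
  midpoint (15,20) outside
  → clear
Obstacle 3 [(2,22) (10,13) (10,24)]:
  edge (2,22)–(10,13): clear
  edge (10,13)–(10,24): clear
  edge (10,24)–(2,22): clear
  midpoint (15,20) outside
  → clear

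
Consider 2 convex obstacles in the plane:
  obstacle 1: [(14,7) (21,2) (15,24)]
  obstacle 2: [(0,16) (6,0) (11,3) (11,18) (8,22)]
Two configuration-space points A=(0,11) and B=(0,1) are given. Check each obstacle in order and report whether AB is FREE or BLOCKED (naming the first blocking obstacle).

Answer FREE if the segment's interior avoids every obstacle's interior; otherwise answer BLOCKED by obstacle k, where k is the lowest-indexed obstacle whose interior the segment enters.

Obstacle 1 [(14,7) (21,2) (15,24)]:
  edge (14,7)–(21,2): clear
  edge (21,2)–(15,24): clear
  edge (15,24)–(14,7): clear
  midpoint (0,6) outside
  → clear
Obstacle 2 [(0,16) (6,0) (11,3) (11,18) (8,22)]:
  edge (0,16)–(6,0): clear
  edge (6,0)–(11,3): clear
  edge (11,3)–(11,18): clear
  edge (11,18)–(8,22): clear
  edge (8,22)–(0,16): clear
  midpoint (0,6) outside
  → clear

FREE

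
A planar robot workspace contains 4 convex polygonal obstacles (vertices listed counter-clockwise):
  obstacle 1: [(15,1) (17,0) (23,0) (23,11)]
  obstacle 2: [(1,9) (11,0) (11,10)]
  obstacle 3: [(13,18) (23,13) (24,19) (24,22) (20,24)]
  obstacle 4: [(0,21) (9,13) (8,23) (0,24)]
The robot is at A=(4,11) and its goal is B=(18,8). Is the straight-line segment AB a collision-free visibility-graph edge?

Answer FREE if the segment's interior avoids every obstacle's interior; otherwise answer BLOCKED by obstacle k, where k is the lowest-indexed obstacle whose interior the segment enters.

BLOCKED by obstacle 2

Obstacle 1 [(15,1) (17,0) (23,0) (23,11)]:
  edge (15,1)–(17,0): clear
  edge (17,0)–(23,0): clear
  edge (23,0)–(23,11): clear
  edge (23,11)–(15,1): clear
  midpoint (11,19/2) outside
  → clear
Obstacle 2 [(1,9) (11,0) (11,10)]:
  edge (1,9)–(11,0): clear
  edge (11,0)–(11,10): crosses AB
  edge (11,10)–(1,9): crosses AB
  → BLOCKED
Obstacle 3 [(13,18) (23,13) (24,19) (24,22) (20,24)]:
  edge (13,18)–(23,13): clear
  edge (23,13)–(24,19): clear
  edge (24,19)–(24,22): clear
  edge (24,22)–(20,24): clear
  edge (20,24)–(13,18): clear
  midpoint (11,19/2) outside
  → clear
Obstacle 4 [(0,21) (9,13) (8,23) (0,24)]:
  edge (0,21)–(9,13): clear
  edge (9,13)–(8,23): clear
  edge (8,23)–(0,24): clear
  edge (0,24)–(0,21): clear
  midpoint (11,19/2) outside
  → clear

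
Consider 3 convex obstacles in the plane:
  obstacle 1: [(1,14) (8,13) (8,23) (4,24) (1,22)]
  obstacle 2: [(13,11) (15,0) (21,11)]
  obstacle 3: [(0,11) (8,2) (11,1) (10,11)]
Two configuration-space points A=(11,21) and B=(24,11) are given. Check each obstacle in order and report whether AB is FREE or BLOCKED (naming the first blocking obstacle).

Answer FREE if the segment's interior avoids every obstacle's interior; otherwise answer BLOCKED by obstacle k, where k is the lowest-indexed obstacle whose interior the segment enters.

FREE

Obstacle 1 [(1,14) (8,13) (8,23) (4,24) (1,22)]:
  edge (1,14)–(8,13): clear
  edge (8,13)–(8,23): clear
  edge (8,23)–(4,24): clear
  edge (4,24)–(1,22): clear
  edge (1,22)–(1,14): clear
  midpoint (35/2,16) outside
  → clear
Obstacle 2 [(13,11) (15,0) (21,11)]:
  edge (13,11)–(15,0): clear
  edge (15,0)–(21,11): clear
  edge (21,11)–(13,11): clear
  midpoint (35/2,16) outside
  → clear
Obstacle 3 [(0,11) (8,2) (11,1) (10,11)]:
  edge (0,11)–(8,2): clear
  edge (8,2)–(11,1): clear
  edge (11,1)–(10,11): clear
  edge (10,11)–(0,11): clear
  midpoint (35/2,16) outside
  → clear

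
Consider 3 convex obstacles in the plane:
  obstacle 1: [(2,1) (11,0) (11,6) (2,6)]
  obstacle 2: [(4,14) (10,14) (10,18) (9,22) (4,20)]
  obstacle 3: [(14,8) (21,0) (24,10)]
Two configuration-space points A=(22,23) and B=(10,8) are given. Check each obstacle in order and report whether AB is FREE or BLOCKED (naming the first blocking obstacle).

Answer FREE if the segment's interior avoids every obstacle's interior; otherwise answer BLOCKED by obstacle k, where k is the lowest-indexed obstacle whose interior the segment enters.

Obstacle 1 [(2,1) (11,0) (11,6) (2,6)]:
  edge (2,1)–(11,0): clear
  edge (11,0)–(11,6): clear
  edge (11,6)–(2,6): clear
  edge (2,6)–(2,1): clear
  midpoint (16,31/2) outside
  → clear
Obstacle 2 [(4,14) (10,14) (10,18) (9,22) (4,20)]:
  edge (4,14)–(10,14): clear
  edge (10,14)–(10,18): clear
  edge (10,18)–(9,22): clear
  edge (9,22)–(4,20): clear
  edge (4,20)–(4,14): clear
  midpoint (16,31/2) outside
  → clear
Obstacle 3 [(14,8) (21,0) (24,10)]:
  edge (14,8)–(21,0): clear
  edge (21,0)–(24,10): clear
  edge (24,10)–(14,8): clear
  midpoint (16,31/2) outside
  → clear

FREE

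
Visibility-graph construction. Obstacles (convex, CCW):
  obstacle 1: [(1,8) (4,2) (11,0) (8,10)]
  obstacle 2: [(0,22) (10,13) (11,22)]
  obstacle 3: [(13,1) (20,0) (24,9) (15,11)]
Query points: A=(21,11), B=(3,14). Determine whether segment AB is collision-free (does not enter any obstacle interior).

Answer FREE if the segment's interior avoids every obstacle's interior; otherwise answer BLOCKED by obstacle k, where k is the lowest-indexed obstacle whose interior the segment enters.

Obstacle 1 [(1,8) (4,2) (11,0) (8,10)]:
  edge (1,8)–(4,2): clear
  edge (4,2)–(11,0): clear
  edge (11,0)–(8,10): clear
  edge (8,10)–(1,8): clear
  midpoint (12,25/2) outside
  → clear
Obstacle 2 [(0,22) (10,13) (11,22)]:
  edge (0,22)–(10,13): clear
  edge (10,13)–(11,22): clear
  edge (11,22)–(0,22): clear
  midpoint (12,25/2) outside
  → clear
Obstacle 3 [(13,1) (20,0) (24,9) (15,11)]:
  edge (13,1)–(20,0): clear
  edge (20,0)–(24,9): clear
  edge (24,9)–(15,11): clear
  edge (15,11)–(13,1): clear
  midpoint (12,25/2) outside
  → clear

FREE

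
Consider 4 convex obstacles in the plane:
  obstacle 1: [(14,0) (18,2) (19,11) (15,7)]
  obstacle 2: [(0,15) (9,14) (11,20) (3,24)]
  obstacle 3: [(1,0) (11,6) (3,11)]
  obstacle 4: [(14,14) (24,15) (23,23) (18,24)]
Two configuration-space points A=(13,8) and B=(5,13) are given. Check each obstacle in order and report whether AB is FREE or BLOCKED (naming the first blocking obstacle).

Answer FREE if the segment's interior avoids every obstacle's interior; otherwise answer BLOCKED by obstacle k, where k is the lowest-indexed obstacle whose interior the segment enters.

Obstacle 1 [(14,0) (18,2) (19,11) (15,7)]:
  edge (14,0)–(18,2): clear
  edge (18,2)–(19,11): clear
  edge (19,11)–(15,7): clear
  edge (15,7)–(14,0): clear
  midpoint (9,21/2) outside
  → clear
Obstacle 2 [(0,15) (9,14) (11,20) (3,24)]:
  edge (0,15)–(9,14): clear
  edge (9,14)–(11,20): clear
  edge (11,20)–(3,24): clear
  edge (3,24)–(0,15): clear
  midpoint (9,21/2) outside
  → clear
Obstacle 3 [(1,0) (11,6) (3,11)]:
  edge (1,0)–(11,6): clear
  edge (11,6)–(3,11): clear
  edge (3,11)–(1,0): clear
  midpoint (9,21/2) outside
  → clear
Obstacle 4 [(14,14) (24,15) (23,23) (18,24)]:
  edge (14,14)–(24,15): clear
  edge (24,15)–(23,23): clear
  edge (23,23)–(18,24): clear
  edge (18,24)–(14,14): clear
  midpoint (9,21/2) outside
  → clear

FREE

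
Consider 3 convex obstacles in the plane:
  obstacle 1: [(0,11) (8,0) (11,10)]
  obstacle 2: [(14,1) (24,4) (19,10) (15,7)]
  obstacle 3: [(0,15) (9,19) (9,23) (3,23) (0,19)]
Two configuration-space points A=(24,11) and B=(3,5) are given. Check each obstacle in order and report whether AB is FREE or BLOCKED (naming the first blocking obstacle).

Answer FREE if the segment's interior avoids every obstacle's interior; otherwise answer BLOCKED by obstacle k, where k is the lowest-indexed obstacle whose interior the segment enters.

Obstacle 1 [(0,11) (8,0) (11,10)]:
  edge (0,11)–(8,0): crosses AB
  edge (8,0)–(11,10): crosses AB
  edge (11,10)–(0,11): clear
  → BLOCKED
Obstacle 2 [(14,1) (24,4) (19,10) (15,7)]:
  edge (14,1)–(24,4): clear
  edge (24,4)–(19,10): crosses AB
  edge (19,10)–(15,7): crosses AB
  edge (15,7)–(14,1): clear
  → BLOCKED
Obstacle 3 [(0,15) (9,19) (9,23) (3,23) (0,19)]:
  edge (0,15)–(9,19): clear
  edge (9,19)–(9,23): clear
  edge (9,23)–(3,23): clear
  edge (3,23)–(0,19): clear
  edge (0,19)–(0,15): clear
  midpoint (27/2,8) outside
  → clear

BLOCKED by obstacle 1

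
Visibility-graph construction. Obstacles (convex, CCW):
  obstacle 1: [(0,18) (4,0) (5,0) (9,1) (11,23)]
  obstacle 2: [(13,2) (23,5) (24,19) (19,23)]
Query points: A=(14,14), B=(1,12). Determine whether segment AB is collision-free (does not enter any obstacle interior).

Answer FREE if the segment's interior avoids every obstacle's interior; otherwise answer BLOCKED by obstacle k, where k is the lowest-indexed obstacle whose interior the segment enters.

BLOCKED by obstacle 1

Obstacle 1 [(0,18) (4,0) (5,0) (9,1) (11,23)]:
  edge (0,18)–(4,0): crosses AB
  edge (4,0)–(5,0): clear
  edge (5,0)–(9,1): clear
  edge (9,1)–(11,23): crosses AB
  edge (11,23)–(0,18): clear
  → BLOCKED
Obstacle 2 [(13,2) (23,5) (24,19) (19,23)]:
  edge (13,2)–(23,5): clear
  edge (23,5)–(24,19): clear
  edge (24,19)–(19,23): clear
  edge (19,23)–(13,2): clear
  midpoint (15/2,13) outside
  → clear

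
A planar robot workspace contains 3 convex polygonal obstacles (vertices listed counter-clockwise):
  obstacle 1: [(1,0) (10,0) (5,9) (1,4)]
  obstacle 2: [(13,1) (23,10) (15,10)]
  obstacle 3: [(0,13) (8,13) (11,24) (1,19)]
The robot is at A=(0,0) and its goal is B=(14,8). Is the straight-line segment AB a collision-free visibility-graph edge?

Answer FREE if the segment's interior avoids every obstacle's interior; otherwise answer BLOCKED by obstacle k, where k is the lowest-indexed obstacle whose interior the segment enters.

Obstacle 1 [(1,0) (10,0) (5,9) (1,4)]:
  edge (1,0)–(10,0): clear
  edge (10,0)–(5,9): crosses AB
  edge (5,9)–(1,4): clear
  edge (1,4)–(1,0): crosses AB
  → BLOCKED
Obstacle 2 [(13,1) (23,10) (15,10)]:
  edge (13,1)–(23,10): clear
  edge (23,10)–(15,10): clear
  edge (15,10)–(13,1): clear
  midpoint (7,4) outside
  → clear
Obstacle 3 [(0,13) (8,13) (11,24) (1,19)]:
  edge (0,13)–(8,13): clear
  edge (8,13)–(11,24): clear
  edge (11,24)–(1,19): clear
  edge (1,19)–(0,13): clear
  midpoint (7,4) outside
  → clear

BLOCKED by obstacle 1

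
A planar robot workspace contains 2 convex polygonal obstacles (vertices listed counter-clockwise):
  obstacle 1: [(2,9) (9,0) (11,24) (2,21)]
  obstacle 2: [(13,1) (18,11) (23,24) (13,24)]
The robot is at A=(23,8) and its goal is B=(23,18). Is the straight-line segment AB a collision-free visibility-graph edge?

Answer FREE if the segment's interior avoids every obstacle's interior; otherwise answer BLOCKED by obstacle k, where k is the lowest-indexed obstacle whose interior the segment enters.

Obstacle 1 [(2,9) (9,0) (11,24) (2,21)]:
  edge (2,9)–(9,0): clear
  edge (9,0)–(11,24): clear
  edge (11,24)–(2,21): clear
  edge (2,21)–(2,9): clear
  midpoint (23,13) outside
  → clear
Obstacle 2 [(13,1) (18,11) (23,24) (13,24)]:
  edge (13,1)–(18,11): clear
  edge (18,11)–(23,24): clear
  edge (23,24)–(13,24): clear
  edge (13,24)–(13,1): clear
  midpoint (23,13) outside
  → clear

FREE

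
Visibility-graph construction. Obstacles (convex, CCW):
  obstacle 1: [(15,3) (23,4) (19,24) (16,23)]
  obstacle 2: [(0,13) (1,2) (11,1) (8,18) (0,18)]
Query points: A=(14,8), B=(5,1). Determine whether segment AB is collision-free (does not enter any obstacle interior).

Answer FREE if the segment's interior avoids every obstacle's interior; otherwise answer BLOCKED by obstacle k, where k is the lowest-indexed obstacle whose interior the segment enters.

Obstacle 1 [(15,3) (23,4) (19,24) (16,23)]:
  edge (15,3)–(23,4): clear
  edge (23,4)–(19,24): clear
  edge (19,24)–(16,23): clear
  edge (16,23)–(15,3): clear
  midpoint (19/2,9/2) outside
  → clear
Obstacle 2 [(0,13) (1,2) (11,1) (8,18) (0,18)]:
  edge (0,13)–(1,2): clear
  edge (1,2)–(11,1): crosses AB
  edge (11,1)–(8,18): crosses AB
  edge (8,18)–(0,18): clear
  edge (0,18)–(0,13): clear
  → BLOCKED

BLOCKED by obstacle 2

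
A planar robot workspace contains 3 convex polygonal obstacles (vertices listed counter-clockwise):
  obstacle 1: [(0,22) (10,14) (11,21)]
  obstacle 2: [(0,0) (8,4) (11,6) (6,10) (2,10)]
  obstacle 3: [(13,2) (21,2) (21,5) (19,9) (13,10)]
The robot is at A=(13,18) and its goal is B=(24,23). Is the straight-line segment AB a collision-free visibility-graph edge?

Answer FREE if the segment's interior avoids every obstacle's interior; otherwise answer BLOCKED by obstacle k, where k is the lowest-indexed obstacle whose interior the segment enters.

FREE

Obstacle 1 [(0,22) (10,14) (11,21)]:
  edge (0,22)–(10,14): clear
  edge (10,14)–(11,21): clear
  edge (11,21)–(0,22): clear
  midpoint (37/2,41/2) outside
  → clear
Obstacle 2 [(0,0) (8,4) (11,6) (6,10) (2,10)]:
  edge (0,0)–(8,4): clear
  edge (8,4)–(11,6): clear
  edge (11,6)–(6,10): clear
  edge (6,10)–(2,10): clear
  edge (2,10)–(0,0): clear
  midpoint (37/2,41/2) outside
  → clear
Obstacle 3 [(13,2) (21,2) (21,5) (19,9) (13,10)]:
  edge (13,2)–(21,2): clear
  edge (21,2)–(21,5): clear
  edge (21,5)–(19,9): clear
  edge (19,9)–(13,10): clear
  edge (13,10)–(13,2): clear
  midpoint (37/2,41/2) outside
  → clear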